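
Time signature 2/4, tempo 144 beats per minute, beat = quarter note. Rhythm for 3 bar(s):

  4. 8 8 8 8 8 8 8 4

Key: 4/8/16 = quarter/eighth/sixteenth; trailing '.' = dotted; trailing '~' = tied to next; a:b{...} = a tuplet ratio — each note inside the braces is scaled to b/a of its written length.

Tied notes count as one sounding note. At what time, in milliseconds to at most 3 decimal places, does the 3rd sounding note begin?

note 3 onset = 2b = 833.333ms

1. 0.0ms @ 0 + 625.0ms (3/2)
2. 625.0ms @ 3/2 + 208.333ms (1/2)
3. 833.333ms @ 2 + 208.333ms (1/2)
4. 1041.667ms @ 5/2 + 208.333ms (1/2)
5. 1250.0ms @ 3 + 208.333ms (1/2)
6. 1458.333ms @ 7/2 + 208.333ms (1/2)
7. 1666.667ms @ 4 + 208.333ms (1/2)
8. 1875.0ms @ 9/2 + 208.333ms (1/2)
9. 2083.333ms @ 5 + 416.667ms (1)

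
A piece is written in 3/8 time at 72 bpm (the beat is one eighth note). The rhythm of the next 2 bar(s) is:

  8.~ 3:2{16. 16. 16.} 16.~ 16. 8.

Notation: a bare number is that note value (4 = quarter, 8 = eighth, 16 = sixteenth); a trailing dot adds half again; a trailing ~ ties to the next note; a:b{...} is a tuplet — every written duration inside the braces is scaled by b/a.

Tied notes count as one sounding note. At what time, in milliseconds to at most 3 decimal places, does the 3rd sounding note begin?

note 3 onset = 5/2b = 2083.333ms

1. 0.0ms @ 0 + 1666.667ms (2)
2. 1666.667ms @ 2 + 416.667ms (1/2)
3. 2083.333ms @ 5/2 + 416.667ms (1/2)
4. 2500.0ms @ 3 + 1250.0ms (3/2)
5. 3750.0ms @ 9/2 + 1250.0ms (3/2)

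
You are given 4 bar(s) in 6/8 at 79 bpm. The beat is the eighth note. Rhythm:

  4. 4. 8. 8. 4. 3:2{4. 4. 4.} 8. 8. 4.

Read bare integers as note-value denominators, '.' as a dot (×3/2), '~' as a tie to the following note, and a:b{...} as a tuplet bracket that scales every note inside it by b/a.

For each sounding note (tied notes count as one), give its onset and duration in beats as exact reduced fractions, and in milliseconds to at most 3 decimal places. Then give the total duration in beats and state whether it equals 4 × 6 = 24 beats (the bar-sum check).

1) 0.0ms=0b +2278.481ms=3b
2) 2278.481ms=3b +2278.481ms=3b
3) 4556.962ms=6b +1139.241ms=3/2b
4) 5696.203ms=15/2b +1139.241ms=3/2b
5) 6835.443ms=9b +2278.481ms=3b
6) 9113.924ms=12b +1518.987ms=2b
7) 10632.911ms=14b +1518.987ms=2b
8) 12151.899ms=16b +1518.987ms=2b
9) 13670.886ms=18b +1139.241ms=3/2b
10) 14810.127ms=39/2b +1139.241ms=3/2b
11) 15949.367ms=21b +2278.481ms=3b
Σ=24b of 24 (79bpm 6/8) — PASS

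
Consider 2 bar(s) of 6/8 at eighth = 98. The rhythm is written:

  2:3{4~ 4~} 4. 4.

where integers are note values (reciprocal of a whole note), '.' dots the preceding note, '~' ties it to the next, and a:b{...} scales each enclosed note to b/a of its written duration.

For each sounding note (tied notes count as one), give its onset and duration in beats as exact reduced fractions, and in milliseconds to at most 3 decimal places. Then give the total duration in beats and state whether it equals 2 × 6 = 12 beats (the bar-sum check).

1) 0.0ms=0b +5510.204ms=9b
2) 5510.204ms=9b +1836.735ms=3b
Σ=12b of 12 (98bpm 6/8) — PASS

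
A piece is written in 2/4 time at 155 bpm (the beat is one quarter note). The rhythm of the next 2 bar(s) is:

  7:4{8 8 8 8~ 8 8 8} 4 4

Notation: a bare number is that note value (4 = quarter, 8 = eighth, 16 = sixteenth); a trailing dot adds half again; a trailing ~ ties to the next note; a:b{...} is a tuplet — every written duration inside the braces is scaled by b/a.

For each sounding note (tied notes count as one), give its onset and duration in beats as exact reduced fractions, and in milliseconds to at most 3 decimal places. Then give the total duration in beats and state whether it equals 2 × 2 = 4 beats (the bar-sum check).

1) 0.0ms=0b +110.599ms=2/7b
2) 110.599ms=2/7b +110.599ms=2/7b
3) 221.198ms=4/7b +110.599ms=2/7b
4) 331.797ms=6/7b +221.198ms=4/7b
5) 552.995ms=10/7b +110.599ms=2/7b
6) 663.594ms=12/7b +110.599ms=2/7b
7) 774.194ms=2b +387.097ms=1b
8) 1161.29ms=3b +387.097ms=1b
Σ=4b of 4 (155bpm 2/4) — PASS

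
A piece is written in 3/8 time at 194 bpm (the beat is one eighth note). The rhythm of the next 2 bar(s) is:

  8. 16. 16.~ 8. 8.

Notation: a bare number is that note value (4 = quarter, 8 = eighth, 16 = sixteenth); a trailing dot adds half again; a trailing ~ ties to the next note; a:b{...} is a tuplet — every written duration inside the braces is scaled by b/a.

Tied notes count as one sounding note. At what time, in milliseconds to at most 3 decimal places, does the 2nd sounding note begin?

1. 0.0ms @ 0 + 463.918ms (3/2)
2. 463.918ms @ 3/2 + 231.959ms (3/4)
3. 695.876ms @ 9/4 + 695.876ms (9/4)
4. 1391.753ms @ 9/2 + 463.918ms (3/2)

note 2 onset = 3/2b = 463.918ms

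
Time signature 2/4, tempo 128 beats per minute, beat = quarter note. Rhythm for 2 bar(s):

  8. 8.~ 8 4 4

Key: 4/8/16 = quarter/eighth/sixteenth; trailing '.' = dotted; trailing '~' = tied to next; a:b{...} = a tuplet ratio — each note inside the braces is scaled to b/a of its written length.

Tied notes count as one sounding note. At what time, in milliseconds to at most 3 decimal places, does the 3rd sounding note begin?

1. 0.0ms @ 0 + 351.562ms (3/4)
2. 351.562ms @ 3/4 + 585.938ms (5/4)
3. 937.5ms @ 2 + 468.75ms (1)
4. 1406.25ms @ 3 + 468.75ms (1)

note 3 onset = 2b = 937.5ms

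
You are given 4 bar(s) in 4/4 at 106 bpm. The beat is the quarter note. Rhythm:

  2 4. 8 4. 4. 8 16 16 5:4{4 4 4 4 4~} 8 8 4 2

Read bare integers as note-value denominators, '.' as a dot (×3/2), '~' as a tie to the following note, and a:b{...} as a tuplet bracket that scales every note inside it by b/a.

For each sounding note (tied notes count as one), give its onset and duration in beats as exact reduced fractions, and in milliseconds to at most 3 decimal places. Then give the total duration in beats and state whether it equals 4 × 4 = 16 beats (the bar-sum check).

1) 0.0ms=0b +1132.075ms=2b
2) 1132.075ms=2b +849.057ms=3/2b
3) 1981.132ms=7/2b +283.019ms=1/2b
4) 2264.151ms=4b +849.057ms=3/2b
5) 3113.208ms=11/2b +849.057ms=3/2b
6) 3962.264ms=7b +283.019ms=1/2b
7) 4245.283ms=15/2b +141.509ms=1/4b
8) 4386.792ms=31/4b +141.509ms=1/4b
9) 4528.302ms=8b +452.83ms=4/5b
10) 4981.132ms=44/5b +452.83ms=4/5b
11) 5433.962ms=48/5b +452.83ms=4/5b
12) 5886.792ms=52/5b +452.83ms=4/5b
13) 6339.623ms=56/5b +735.849ms=13/10b
14) 7075.472ms=25/2b +283.019ms=1/2b
15) 7358.491ms=13b +566.038ms=1b
16) 7924.528ms=14b +1132.075ms=2b
Σ=16b of 16 (106bpm 4/4) — PASS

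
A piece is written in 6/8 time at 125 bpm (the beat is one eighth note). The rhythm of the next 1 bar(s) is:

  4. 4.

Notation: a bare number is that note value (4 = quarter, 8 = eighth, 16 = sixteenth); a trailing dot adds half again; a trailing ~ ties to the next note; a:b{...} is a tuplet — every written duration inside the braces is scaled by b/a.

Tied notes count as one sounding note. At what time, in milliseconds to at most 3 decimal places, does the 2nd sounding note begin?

note 2 onset = 3b = 1440.0ms

1. 0.0ms @ 0 + 1440.0ms (3)
2. 1440.0ms @ 3 + 1440.0ms (3)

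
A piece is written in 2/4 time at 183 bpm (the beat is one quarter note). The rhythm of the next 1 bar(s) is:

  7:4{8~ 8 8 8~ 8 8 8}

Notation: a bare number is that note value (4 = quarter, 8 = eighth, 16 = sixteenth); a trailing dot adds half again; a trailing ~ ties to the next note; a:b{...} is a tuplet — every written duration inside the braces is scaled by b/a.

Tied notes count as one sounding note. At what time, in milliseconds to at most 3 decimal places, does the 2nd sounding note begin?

note 2 onset = 4/7b = 187.354ms

1. 0.0ms @ 0 + 187.354ms (4/7)
2. 187.354ms @ 4/7 + 93.677ms (2/7)
3. 281.03ms @ 6/7 + 187.354ms (4/7)
4. 468.384ms @ 10/7 + 93.677ms (2/7)
5. 562.061ms @ 12/7 + 93.677ms (2/7)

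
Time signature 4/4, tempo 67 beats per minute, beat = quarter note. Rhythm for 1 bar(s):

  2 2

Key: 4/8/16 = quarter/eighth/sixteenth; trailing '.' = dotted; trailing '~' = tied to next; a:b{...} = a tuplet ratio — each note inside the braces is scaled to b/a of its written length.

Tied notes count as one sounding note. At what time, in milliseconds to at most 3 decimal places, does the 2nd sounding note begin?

note 2 onset = 2b = 1791.045ms

1. 0.0ms @ 0 + 1791.045ms (2)
2. 1791.045ms @ 2 + 1791.045ms (2)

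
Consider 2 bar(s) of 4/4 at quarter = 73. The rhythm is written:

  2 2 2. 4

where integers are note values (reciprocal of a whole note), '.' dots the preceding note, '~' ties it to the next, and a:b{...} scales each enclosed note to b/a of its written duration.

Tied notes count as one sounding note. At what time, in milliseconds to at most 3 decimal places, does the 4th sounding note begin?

note 4 onset = 7b = 5753.425ms

1. 0.0ms @ 0 + 1643.836ms (2)
2. 1643.836ms @ 2 + 1643.836ms (2)
3. 3287.671ms @ 4 + 2465.753ms (3)
4. 5753.425ms @ 7 + 821.918ms (1)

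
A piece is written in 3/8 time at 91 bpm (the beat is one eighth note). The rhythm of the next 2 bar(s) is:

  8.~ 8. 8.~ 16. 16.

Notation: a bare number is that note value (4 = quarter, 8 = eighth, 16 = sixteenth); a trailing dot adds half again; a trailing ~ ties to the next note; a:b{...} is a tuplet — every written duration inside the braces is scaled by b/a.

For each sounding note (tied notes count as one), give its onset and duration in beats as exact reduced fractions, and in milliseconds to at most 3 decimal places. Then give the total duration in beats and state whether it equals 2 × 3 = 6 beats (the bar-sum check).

1) 0.0ms=0b +1978.022ms=3b
2) 1978.022ms=3b +1483.516ms=9/4b
3) 3461.538ms=21/4b +494.505ms=3/4b
Σ=6b of 6 (91bpm 3/8) — PASS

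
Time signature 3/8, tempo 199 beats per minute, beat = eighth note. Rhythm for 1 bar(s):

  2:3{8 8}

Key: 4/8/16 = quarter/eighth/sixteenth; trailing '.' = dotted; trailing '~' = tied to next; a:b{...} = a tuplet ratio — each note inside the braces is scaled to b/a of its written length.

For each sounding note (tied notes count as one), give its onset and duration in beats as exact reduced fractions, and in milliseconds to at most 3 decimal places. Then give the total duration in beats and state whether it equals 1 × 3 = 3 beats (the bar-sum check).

1) 0.0ms=0b +452.261ms=3/2b
2) 452.261ms=3/2b +452.261ms=3/2b
Σ=3b of 3 (199bpm 3/8) — PASS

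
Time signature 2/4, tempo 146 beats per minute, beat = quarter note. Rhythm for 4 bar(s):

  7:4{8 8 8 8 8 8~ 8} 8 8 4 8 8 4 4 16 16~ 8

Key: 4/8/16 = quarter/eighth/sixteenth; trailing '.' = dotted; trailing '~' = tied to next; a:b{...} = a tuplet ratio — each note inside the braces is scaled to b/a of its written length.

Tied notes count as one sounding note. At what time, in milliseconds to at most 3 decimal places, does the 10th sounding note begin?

note 10 onset = 4b = 1643.836ms

1. 0.0ms @ 0 + 117.417ms (2/7)
2. 117.417ms @ 2/7 + 117.417ms (2/7)
3. 234.834ms @ 4/7 + 117.417ms (2/7)
4. 352.25ms @ 6/7 + 117.417ms (2/7)
5. 469.667ms @ 8/7 + 117.417ms (2/7)
6. 587.084ms @ 10/7 + 234.834ms (4/7)
7. 821.918ms @ 2 + 205.479ms (1/2)
8. 1027.397ms @ 5/2 + 205.479ms (1/2)
9. 1232.877ms @ 3 + 410.959ms (1)
10. 1643.836ms @ 4 + 205.479ms (1/2)
11. 1849.315ms @ 9/2 + 205.479ms (1/2)
12. 2054.795ms @ 5 + 410.959ms (1)
13. 2465.753ms @ 6 + 410.959ms (1)
14. 2876.712ms @ 7 + 102.74ms (1/4)
15. 2979.452ms @ 29/4 + 308.219ms (3/4)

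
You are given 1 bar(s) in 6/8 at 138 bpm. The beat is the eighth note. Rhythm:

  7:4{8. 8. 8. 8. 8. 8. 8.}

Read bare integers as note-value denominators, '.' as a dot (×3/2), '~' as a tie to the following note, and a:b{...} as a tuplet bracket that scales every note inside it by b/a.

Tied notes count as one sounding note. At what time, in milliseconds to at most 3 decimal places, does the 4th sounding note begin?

1. 0.0ms @ 0 + 372.671ms (6/7)
2. 372.671ms @ 6/7 + 372.671ms (6/7)
3. 745.342ms @ 12/7 + 372.671ms (6/7)
4. 1118.012ms @ 18/7 + 372.671ms (6/7)
5. 1490.683ms @ 24/7 + 372.671ms (6/7)
6. 1863.354ms @ 30/7 + 372.671ms (6/7)
7. 2236.025ms @ 36/7 + 372.671ms (6/7)

note 4 onset = 18/7b = 1118.012ms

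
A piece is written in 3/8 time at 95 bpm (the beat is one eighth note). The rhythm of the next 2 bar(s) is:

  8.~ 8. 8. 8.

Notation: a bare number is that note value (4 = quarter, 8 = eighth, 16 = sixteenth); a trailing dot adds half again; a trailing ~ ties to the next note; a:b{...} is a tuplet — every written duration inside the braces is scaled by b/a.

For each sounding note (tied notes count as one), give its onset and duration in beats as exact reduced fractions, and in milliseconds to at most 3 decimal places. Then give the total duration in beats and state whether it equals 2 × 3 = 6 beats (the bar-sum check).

1) 0.0ms=0b +1894.737ms=3b
2) 1894.737ms=3b +947.368ms=3/2b
3) 2842.105ms=9/2b +947.368ms=3/2b
Σ=6b of 6 (95bpm 3/8) — PASS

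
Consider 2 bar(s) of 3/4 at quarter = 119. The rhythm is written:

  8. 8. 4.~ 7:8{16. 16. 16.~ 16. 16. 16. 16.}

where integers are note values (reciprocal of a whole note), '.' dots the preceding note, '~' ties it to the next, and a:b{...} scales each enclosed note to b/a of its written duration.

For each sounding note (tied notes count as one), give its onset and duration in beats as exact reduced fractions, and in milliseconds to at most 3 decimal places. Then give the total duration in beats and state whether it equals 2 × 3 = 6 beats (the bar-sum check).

1) 0.0ms=0b +378.151ms=3/4b
2) 378.151ms=3/4b +378.151ms=3/4b
3) 756.303ms=3/2b +972.389ms=27/14b
4) 1728.691ms=24/7b +216.086ms=3/7b
5) 1944.778ms=27/7b +432.173ms=6/7b
6) 2376.951ms=33/7b +216.086ms=3/7b
7) 2593.037ms=36/7b +216.086ms=3/7b
8) 2809.124ms=39/7b +216.086ms=3/7b
Σ=6b of 6 (119bpm 3/4) — PASS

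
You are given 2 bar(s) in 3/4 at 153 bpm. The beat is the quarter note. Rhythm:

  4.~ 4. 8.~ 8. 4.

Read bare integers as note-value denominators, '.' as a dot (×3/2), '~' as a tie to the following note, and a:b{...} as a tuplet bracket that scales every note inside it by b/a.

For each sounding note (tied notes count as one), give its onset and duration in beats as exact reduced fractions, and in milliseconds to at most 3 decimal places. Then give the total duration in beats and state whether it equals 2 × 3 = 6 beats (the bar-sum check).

1) 0.0ms=0b +1176.471ms=3b
2) 1176.471ms=3b +588.235ms=3/2b
3) 1764.706ms=9/2b +588.235ms=3/2b
Σ=6b of 6 (153bpm 3/4) — PASS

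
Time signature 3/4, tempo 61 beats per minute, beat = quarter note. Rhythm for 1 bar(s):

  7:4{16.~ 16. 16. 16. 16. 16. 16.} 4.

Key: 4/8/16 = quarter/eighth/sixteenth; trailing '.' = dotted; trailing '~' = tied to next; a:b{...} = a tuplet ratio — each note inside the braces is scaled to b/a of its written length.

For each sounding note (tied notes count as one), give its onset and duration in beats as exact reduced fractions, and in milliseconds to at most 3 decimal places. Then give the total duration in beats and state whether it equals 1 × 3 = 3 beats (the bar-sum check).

1) 0.0ms=0b +421.546ms=3/7b
2) 421.546ms=3/7b +210.773ms=3/14b
3) 632.319ms=9/14b +210.773ms=3/14b
4) 843.091ms=6/7b +210.773ms=3/14b
5) 1053.864ms=15/14b +210.773ms=3/14b
6) 1264.637ms=9/7b +210.773ms=3/14b
7) 1475.41ms=3/2b +1475.41ms=3/2b
Σ=3b of 3 (61bpm 3/4) — PASS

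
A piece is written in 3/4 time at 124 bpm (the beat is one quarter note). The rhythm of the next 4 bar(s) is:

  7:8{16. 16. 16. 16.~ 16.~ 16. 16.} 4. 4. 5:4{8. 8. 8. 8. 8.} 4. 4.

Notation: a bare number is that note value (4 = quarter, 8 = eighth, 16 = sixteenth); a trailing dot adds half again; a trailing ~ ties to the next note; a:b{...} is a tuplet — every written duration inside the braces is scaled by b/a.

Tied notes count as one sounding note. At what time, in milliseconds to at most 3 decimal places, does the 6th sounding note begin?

1. 0.0ms @ 0 + 207.373ms (3/7)
2. 207.373ms @ 3/7 + 207.373ms (3/7)
3. 414.747ms @ 6/7 + 207.373ms (3/7)
4. 622.12ms @ 9/7 + 622.12ms (9/7)
5. 1244.24ms @ 18/7 + 207.373ms (3/7)
6. 1451.613ms @ 3 + 725.806ms (3/2)
7. 2177.419ms @ 9/2 + 725.806ms (3/2)
8. 2903.226ms @ 6 + 290.323ms (3/5)
9. 3193.548ms @ 33/5 + 290.323ms (3/5)
10. 3483.871ms @ 36/5 + 290.323ms (3/5)
11. 3774.194ms @ 39/5 + 290.323ms (3/5)
12. 4064.516ms @ 42/5 + 290.323ms (3/5)
13. 4354.839ms @ 9 + 725.806ms (3/2)
14. 5080.645ms @ 21/2 + 725.806ms (3/2)

note 6 onset = 3b = 1451.613ms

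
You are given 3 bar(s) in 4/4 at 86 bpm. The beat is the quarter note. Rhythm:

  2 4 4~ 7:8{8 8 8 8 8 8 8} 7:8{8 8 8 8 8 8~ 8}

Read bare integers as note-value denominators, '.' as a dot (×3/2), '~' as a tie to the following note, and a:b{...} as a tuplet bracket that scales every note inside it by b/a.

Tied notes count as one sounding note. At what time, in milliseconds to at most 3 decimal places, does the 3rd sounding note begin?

note 3 onset = 3b = 2093.023ms

1. 0.0ms @ 0 + 1395.349ms (2)
2. 1395.349ms @ 2 + 697.674ms (1)
3. 2093.023ms @ 3 + 1096.346ms (11/7)
4. 3189.369ms @ 32/7 + 398.671ms (4/7)
5. 3588.04ms @ 36/7 + 398.671ms (4/7)
6. 3986.711ms @ 40/7 + 398.671ms (4/7)
7. 4385.382ms @ 44/7 + 398.671ms (4/7)
8. 4784.053ms @ 48/7 + 398.671ms (4/7)
9. 5182.724ms @ 52/7 + 398.671ms (4/7)
10. 5581.395ms @ 8 + 398.671ms (4/7)
11. 5980.066ms @ 60/7 + 398.671ms (4/7)
12. 6378.738ms @ 64/7 + 398.671ms (4/7)
13. 6777.409ms @ 68/7 + 398.671ms (4/7)
14. 7176.08ms @ 72/7 + 398.671ms (4/7)
15. 7574.751ms @ 76/7 + 797.342ms (8/7)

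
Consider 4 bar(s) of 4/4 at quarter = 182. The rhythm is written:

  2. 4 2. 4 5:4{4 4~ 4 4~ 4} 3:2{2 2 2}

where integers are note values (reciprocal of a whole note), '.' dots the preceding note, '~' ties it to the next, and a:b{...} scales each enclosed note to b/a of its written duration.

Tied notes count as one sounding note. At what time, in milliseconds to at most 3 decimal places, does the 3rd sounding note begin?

1. 0.0ms @ 0 + 989.011ms (3)
2. 989.011ms @ 3 + 329.67ms (1)
3. 1318.681ms @ 4 + 989.011ms (3)
4. 2307.692ms @ 7 + 329.67ms (1)
5. 2637.363ms @ 8 + 263.736ms (4/5)
6. 2901.099ms @ 44/5 + 527.473ms (8/5)
7. 3428.571ms @ 52/5 + 527.473ms (8/5)
8. 3956.044ms @ 12 + 439.56ms (4/3)
9. 4395.604ms @ 40/3 + 439.56ms (4/3)
10. 4835.165ms @ 44/3 + 439.56ms (4/3)

note 3 onset = 4b = 1318.681ms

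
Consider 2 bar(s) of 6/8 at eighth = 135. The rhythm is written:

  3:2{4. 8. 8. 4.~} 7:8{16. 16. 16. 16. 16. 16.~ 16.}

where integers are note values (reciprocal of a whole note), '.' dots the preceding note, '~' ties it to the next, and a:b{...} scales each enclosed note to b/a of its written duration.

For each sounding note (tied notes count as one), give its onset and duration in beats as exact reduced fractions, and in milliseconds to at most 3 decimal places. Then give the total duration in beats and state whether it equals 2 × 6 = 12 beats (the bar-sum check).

1) 0.0ms=0b +888.889ms=2b
2) 888.889ms=2b +444.444ms=1b
3) 1333.333ms=3b +444.444ms=1b
4) 1777.778ms=4b +1269.841ms=20/7b
5) 3047.619ms=48/7b +380.952ms=6/7b
6) 3428.571ms=54/7b +380.952ms=6/7b
7) 3809.524ms=60/7b +380.952ms=6/7b
8) 4190.476ms=66/7b +380.952ms=6/7b
9) 4571.429ms=72/7b +761.905ms=12/7b
Σ=12b of 12 (135bpm 6/8) — PASS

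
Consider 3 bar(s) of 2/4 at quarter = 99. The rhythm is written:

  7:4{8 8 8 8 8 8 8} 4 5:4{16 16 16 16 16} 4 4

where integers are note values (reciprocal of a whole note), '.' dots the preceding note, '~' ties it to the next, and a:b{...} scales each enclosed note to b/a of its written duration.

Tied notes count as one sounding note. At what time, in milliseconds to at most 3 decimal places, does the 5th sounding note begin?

1. 0.0ms @ 0 + 173.16ms (2/7)
2. 173.16ms @ 2/7 + 173.16ms (2/7)
3. 346.32ms @ 4/7 + 173.16ms (2/7)
4. 519.481ms @ 6/7 + 173.16ms (2/7)
5. 692.641ms @ 8/7 + 173.16ms (2/7)
6. 865.801ms @ 10/7 + 173.16ms (2/7)
7. 1038.961ms @ 12/7 + 173.16ms (2/7)
8. 1212.121ms @ 2 + 606.061ms (1)
9. 1818.182ms @ 3 + 121.212ms (1/5)
10. 1939.394ms @ 16/5 + 121.212ms (1/5)
11. 2060.606ms @ 17/5 + 121.212ms (1/5)
12. 2181.818ms @ 18/5 + 121.212ms (1/5)
13. 2303.03ms @ 19/5 + 121.212ms (1/5)
14. 2424.242ms @ 4 + 606.061ms (1)
15. 3030.303ms @ 5 + 606.061ms (1)

note 5 onset = 8/7b = 692.641ms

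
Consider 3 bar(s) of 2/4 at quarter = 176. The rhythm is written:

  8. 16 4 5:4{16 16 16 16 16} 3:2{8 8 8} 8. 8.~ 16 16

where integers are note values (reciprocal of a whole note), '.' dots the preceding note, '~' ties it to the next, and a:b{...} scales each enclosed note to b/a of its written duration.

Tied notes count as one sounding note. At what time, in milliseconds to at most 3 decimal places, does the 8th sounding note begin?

1. 0.0ms @ 0 + 255.682ms (3/4)
2. 255.682ms @ 3/4 + 85.227ms (1/4)
3. 340.909ms @ 1 + 340.909ms (1)
4. 681.818ms @ 2 + 68.182ms (1/5)
5. 750.0ms @ 11/5 + 68.182ms (1/5)
6. 818.182ms @ 12/5 + 68.182ms (1/5)
7. 886.364ms @ 13/5 + 68.182ms (1/5)
8. 954.545ms @ 14/5 + 68.182ms (1/5)
9. 1022.727ms @ 3 + 113.636ms (1/3)
10. 1136.364ms @ 10/3 + 113.636ms (1/3)
11. 1250.0ms @ 11/3 + 113.636ms (1/3)
12. 1363.636ms @ 4 + 255.682ms (3/4)
13. 1619.318ms @ 19/4 + 340.909ms (1)
14. 1960.227ms @ 23/4 + 85.227ms (1/4)

note 8 onset = 14/5b = 954.545ms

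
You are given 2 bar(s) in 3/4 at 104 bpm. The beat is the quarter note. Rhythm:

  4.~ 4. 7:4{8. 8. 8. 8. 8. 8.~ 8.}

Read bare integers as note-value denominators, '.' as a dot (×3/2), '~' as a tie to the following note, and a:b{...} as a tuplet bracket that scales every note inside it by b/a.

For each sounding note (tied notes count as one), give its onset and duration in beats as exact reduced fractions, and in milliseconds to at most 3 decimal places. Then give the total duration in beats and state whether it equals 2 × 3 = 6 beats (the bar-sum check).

1) 0.0ms=0b +1730.769ms=3b
2) 1730.769ms=3b +247.253ms=3/7b
3) 1978.022ms=24/7b +247.253ms=3/7b
4) 2225.275ms=27/7b +247.253ms=3/7b
5) 2472.527ms=30/7b +247.253ms=3/7b
6) 2719.78ms=33/7b +247.253ms=3/7b
7) 2967.033ms=36/7b +494.505ms=6/7b
Σ=6b of 6 (104bpm 3/4) — PASS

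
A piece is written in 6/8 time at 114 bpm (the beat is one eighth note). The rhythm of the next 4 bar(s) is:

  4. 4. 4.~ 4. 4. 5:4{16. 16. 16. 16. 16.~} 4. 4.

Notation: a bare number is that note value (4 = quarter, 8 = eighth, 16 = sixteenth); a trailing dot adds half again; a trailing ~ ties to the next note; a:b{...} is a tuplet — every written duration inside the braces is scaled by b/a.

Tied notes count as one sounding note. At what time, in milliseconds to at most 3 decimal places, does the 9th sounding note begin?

1. 0.0ms @ 0 + 1578.947ms (3)
2. 1578.947ms @ 3 + 1578.947ms (3)
3. 3157.895ms @ 6 + 3157.895ms (6)
4. 6315.789ms @ 12 + 1578.947ms (3)
5. 7894.737ms @ 15 + 315.789ms (3/5)
6. 8210.526ms @ 78/5 + 315.789ms (3/5)
7. 8526.316ms @ 81/5 + 315.789ms (3/5)
8. 8842.105ms @ 84/5 + 315.789ms (3/5)
9. 9157.895ms @ 87/5 + 1894.737ms (18/5)
10. 11052.632ms @ 21 + 1578.947ms (3)

note 9 onset = 87/5b = 9157.895ms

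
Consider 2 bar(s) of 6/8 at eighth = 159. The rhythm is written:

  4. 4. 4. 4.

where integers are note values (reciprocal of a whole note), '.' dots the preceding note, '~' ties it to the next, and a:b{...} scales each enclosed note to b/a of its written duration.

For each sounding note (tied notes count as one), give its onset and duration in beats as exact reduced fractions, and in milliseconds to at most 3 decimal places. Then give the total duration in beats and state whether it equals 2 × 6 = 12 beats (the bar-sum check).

1) 0.0ms=0b +1132.075ms=3b
2) 1132.075ms=3b +1132.075ms=3b
3) 2264.151ms=6b +1132.075ms=3b
4) 3396.226ms=9b +1132.075ms=3b
Σ=12b of 12 (159bpm 6/8) — PASS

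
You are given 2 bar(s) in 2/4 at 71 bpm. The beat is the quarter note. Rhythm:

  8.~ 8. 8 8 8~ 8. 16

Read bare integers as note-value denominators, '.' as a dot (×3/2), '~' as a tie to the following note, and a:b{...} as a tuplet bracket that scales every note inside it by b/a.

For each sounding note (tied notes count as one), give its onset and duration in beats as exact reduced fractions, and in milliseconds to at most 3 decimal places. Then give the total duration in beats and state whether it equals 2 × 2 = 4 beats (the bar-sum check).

1) 0.0ms=0b +1267.606ms=3/2b
2) 1267.606ms=3/2b +422.535ms=1/2b
3) 1690.141ms=2b +422.535ms=1/2b
4) 2112.676ms=5/2b +1056.338ms=5/4b
5) 3169.014ms=15/4b +211.268ms=1/4b
Σ=4b of 4 (71bpm 2/4) — PASS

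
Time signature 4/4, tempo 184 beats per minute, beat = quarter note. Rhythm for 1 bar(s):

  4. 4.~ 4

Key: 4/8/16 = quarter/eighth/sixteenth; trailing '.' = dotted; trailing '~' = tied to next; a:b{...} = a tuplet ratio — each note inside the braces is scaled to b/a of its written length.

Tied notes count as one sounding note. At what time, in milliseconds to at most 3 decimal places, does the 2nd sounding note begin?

1. 0.0ms @ 0 + 489.13ms (3/2)
2. 489.13ms @ 3/2 + 815.217ms (5/2)

note 2 onset = 3/2b = 489.13ms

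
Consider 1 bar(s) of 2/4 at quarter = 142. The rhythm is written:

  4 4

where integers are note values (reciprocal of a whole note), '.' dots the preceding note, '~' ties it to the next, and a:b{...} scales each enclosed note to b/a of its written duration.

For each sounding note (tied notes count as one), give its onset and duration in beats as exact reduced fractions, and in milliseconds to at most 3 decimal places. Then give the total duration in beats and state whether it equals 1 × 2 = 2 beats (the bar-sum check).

1) 0.0ms=0b +422.535ms=1b
2) 422.535ms=1b +422.535ms=1b
Σ=2b of 2 (142bpm 2/4) — PASS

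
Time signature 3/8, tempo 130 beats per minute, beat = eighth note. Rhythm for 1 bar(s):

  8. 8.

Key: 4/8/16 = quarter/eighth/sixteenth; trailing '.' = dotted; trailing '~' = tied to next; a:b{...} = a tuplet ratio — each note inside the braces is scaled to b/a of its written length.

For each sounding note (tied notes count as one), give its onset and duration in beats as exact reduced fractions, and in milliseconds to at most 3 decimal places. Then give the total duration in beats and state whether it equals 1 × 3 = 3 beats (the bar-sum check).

1) 0.0ms=0b +692.308ms=3/2b
2) 692.308ms=3/2b +692.308ms=3/2b
Σ=3b of 3 (130bpm 3/8) — PASS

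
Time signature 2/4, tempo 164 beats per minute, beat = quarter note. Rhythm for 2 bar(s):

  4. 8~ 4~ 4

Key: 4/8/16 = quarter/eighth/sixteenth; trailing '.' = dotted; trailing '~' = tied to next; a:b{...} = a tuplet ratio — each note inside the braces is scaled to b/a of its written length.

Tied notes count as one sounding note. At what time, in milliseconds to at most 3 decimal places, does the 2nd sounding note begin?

note 2 onset = 3/2b = 548.78ms

1. 0.0ms @ 0 + 548.78ms (3/2)
2. 548.78ms @ 3/2 + 914.634ms (5/2)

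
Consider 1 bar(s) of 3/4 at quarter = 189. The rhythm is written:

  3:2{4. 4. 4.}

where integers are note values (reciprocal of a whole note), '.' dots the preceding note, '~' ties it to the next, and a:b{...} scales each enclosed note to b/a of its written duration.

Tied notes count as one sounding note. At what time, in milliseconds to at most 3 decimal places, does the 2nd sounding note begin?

1. 0.0ms @ 0 + 317.46ms (1)
2. 317.46ms @ 1 + 317.46ms (1)
3. 634.921ms @ 2 + 317.46ms (1)

note 2 onset = 1b = 317.46ms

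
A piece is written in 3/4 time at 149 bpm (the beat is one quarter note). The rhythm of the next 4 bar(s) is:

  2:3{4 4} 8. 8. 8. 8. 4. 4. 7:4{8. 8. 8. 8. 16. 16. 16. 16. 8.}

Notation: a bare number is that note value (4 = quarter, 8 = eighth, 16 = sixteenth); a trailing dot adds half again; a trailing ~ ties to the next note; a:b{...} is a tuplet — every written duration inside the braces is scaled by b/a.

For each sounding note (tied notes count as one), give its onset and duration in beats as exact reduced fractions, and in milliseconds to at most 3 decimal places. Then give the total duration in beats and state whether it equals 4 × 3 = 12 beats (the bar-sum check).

1) 0.0ms=0b +604.027ms=3/2b
2) 604.027ms=3/2b +604.027ms=3/2b
3) 1208.054ms=3b +302.013ms=3/4b
4) 1510.067ms=15/4b +302.013ms=3/4b
5) 1812.081ms=9/2b +302.013ms=3/4b
6) 2114.094ms=21/4b +302.013ms=3/4b
7) 2416.107ms=6b +604.027ms=3/2b
8) 3020.134ms=15/2b +604.027ms=3/2b
9) 3624.161ms=9b +172.579ms=3/7b
10) 3796.74ms=66/7b +172.579ms=3/7b
11) 3969.319ms=69/7b +172.579ms=3/7b
12) 4141.898ms=72/7b +172.579ms=3/7b
13) 4314.477ms=75/7b +86.29ms=3/14b
14) 4400.767ms=153/14b +86.29ms=3/14b
15) 4487.057ms=78/7b +86.29ms=3/14b
16) 4573.346ms=159/14b +86.29ms=3/14b
17) 4659.636ms=81/7b +172.579ms=3/7b
Σ=12b of 12 (149bpm 3/4) — PASS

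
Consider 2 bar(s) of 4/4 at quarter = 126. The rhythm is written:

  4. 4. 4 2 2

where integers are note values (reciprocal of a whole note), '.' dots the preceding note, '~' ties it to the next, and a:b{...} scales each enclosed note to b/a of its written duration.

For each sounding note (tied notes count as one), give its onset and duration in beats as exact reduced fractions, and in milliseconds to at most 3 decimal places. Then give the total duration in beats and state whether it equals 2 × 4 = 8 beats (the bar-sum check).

1) 0.0ms=0b +714.286ms=3/2b
2) 714.286ms=3/2b +714.286ms=3/2b
3) 1428.571ms=3b +476.19ms=1b
4) 1904.762ms=4b +952.381ms=2b
5) 2857.143ms=6b +952.381ms=2b
Σ=8b of 8 (126bpm 4/4) — PASS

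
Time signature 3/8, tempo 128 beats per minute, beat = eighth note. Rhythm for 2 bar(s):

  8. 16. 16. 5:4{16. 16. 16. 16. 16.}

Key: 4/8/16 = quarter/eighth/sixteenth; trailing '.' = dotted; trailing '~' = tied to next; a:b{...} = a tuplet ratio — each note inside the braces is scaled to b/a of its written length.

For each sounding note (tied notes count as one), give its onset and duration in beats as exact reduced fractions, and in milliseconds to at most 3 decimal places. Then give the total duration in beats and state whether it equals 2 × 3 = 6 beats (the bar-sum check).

1) 0.0ms=0b +703.125ms=3/2b
2) 703.125ms=3/2b +351.562ms=3/4b
3) 1054.688ms=9/4b +351.562ms=3/4b
4) 1406.25ms=3b +281.25ms=3/5b
5) 1687.5ms=18/5b +281.25ms=3/5b
6) 1968.75ms=21/5b +281.25ms=3/5b
7) 2250.0ms=24/5b +281.25ms=3/5b
8) 2531.25ms=27/5b +281.25ms=3/5b
Σ=6b of 6 (128bpm 3/8) — PASS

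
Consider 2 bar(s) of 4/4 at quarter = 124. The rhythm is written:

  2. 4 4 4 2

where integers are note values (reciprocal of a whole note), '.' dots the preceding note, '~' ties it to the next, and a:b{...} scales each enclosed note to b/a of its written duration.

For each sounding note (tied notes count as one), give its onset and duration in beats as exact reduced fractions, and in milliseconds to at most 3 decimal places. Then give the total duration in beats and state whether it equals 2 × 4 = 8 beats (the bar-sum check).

1) 0.0ms=0b +1451.613ms=3b
2) 1451.613ms=3b +483.871ms=1b
3) 1935.484ms=4b +483.871ms=1b
4) 2419.355ms=5b +483.871ms=1b
5) 2903.226ms=6b +967.742ms=2b
Σ=8b of 8 (124bpm 4/4) — PASS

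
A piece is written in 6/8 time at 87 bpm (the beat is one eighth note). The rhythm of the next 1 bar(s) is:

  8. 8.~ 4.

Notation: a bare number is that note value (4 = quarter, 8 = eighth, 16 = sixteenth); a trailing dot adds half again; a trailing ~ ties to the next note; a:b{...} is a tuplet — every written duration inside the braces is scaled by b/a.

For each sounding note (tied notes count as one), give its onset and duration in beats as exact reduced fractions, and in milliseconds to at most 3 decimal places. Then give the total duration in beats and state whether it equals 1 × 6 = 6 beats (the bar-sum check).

1) 0.0ms=0b +1034.483ms=3/2b
2) 1034.483ms=3/2b +3103.448ms=9/2b
Σ=6b of 6 (87bpm 6/8) — PASS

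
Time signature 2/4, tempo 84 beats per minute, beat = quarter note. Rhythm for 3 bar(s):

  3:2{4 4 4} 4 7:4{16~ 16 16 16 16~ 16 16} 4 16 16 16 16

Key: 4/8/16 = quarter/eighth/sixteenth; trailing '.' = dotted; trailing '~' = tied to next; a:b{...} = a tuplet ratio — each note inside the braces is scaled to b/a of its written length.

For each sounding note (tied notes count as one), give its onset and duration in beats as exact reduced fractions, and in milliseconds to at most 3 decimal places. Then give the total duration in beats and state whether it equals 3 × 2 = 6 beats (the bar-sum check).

1) 0.0ms=0b +476.19ms=2/3b
2) 476.19ms=2/3b +476.19ms=2/3b
3) 952.381ms=4/3b +476.19ms=2/3b
4) 1428.571ms=2b +714.286ms=1b
5) 2142.857ms=3b +204.082ms=2/7b
6) 2346.939ms=23/7b +102.041ms=1/7b
7) 2448.98ms=24/7b +102.041ms=1/7b
8) 2551.02ms=25/7b +204.082ms=2/7b
9) 2755.102ms=27/7b +102.041ms=1/7b
10) 2857.143ms=4b +714.286ms=1b
11) 3571.429ms=5b +178.571ms=1/4b
12) 3750.0ms=21/4b +178.571ms=1/4b
13) 3928.571ms=11/2b +178.571ms=1/4b
14) 4107.143ms=23/4b +178.571ms=1/4b
Σ=6b of 6 (84bpm 2/4) — PASS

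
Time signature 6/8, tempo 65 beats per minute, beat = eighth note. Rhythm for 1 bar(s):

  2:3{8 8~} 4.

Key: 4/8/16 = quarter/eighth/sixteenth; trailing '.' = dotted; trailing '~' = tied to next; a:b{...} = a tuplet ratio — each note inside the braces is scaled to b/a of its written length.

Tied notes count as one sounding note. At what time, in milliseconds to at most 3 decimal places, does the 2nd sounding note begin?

1. 0.0ms @ 0 + 1384.615ms (3/2)
2. 1384.615ms @ 3/2 + 4153.846ms (9/2)

note 2 onset = 3/2b = 1384.615ms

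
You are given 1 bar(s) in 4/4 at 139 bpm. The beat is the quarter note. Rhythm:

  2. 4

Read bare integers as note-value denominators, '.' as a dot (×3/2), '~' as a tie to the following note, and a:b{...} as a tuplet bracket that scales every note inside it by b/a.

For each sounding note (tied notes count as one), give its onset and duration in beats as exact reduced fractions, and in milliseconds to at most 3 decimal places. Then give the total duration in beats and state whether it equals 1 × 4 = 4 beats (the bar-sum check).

1) 0.0ms=0b +1294.964ms=3b
2) 1294.964ms=3b +431.655ms=1b
Σ=4b of 4 (139bpm 4/4) — PASS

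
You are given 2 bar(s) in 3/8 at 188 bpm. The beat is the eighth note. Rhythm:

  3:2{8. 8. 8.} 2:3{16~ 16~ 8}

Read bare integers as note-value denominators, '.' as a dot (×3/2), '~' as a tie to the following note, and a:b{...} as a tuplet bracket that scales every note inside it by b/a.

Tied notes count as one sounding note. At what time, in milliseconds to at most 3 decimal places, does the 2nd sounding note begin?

note 2 onset = 1b = 319.149ms

1. 0.0ms @ 0 + 319.149ms (1)
2. 319.149ms @ 1 + 319.149ms (1)
3. 638.298ms @ 2 + 319.149ms (1)
4. 957.447ms @ 3 + 957.447ms (3)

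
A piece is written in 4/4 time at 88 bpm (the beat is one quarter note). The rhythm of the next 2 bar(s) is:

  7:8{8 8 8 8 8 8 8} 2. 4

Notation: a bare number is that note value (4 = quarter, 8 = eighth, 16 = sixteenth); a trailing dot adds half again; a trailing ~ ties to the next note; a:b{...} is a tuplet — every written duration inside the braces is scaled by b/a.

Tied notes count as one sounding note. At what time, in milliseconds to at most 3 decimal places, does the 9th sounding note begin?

note 9 onset = 7b = 4772.727ms

1. 0.0ms @ 0 + 389.61ms (4/7)
2. 389.61ms @ 4/7 + 389.61ms (4/7)
3. 779.221ms @ 8/7 + 389.61ms (4/7)
4. 1168.831ms @ 12/7 + 389.61ms (4/7)
5. 1558.442ms @ 16/7 + 389.61ms (4/7)
6. 1948.052ms @ 20/7 + 389.61ms (4/7)
7. 2337.662ms @ 24/7 + 389.61ms (4/7)
8. 2727.273ms @ 4 + 2045.455ms (3)
9. 4772.727ms @ 7 + 681.818ms (1)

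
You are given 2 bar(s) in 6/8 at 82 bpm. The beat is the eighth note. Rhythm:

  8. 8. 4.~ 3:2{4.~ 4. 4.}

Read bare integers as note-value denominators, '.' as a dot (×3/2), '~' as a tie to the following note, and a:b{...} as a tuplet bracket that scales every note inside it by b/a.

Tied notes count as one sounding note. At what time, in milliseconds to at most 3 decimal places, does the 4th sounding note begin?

1. 0.0ms @ 0 + 1097.561ms (3/2)
2. 1097.561ms @ 3/2 + 1097.561ms (3/2)
3. 2195.122ms @ 3 + 5121.951ms (7)
4. 7317.073ms @ 10 + 1463.415ms (2)

note 4 onset = 10b = 7317.073ms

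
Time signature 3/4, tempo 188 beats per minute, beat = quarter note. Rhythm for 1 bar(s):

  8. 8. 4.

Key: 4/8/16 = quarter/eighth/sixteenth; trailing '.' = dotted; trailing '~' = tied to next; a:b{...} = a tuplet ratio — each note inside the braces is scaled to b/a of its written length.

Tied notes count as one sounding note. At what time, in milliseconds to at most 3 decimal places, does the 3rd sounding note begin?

1. 0.0ms @ 0 + 239.362ms (3/4)
2. 239.362ms @ 3/4 + 239.362ms (3/4)
3. 478.723ms @ 3/2 + 478.723ms (3/2)

note 3 onset = 3/2b = 478.723ms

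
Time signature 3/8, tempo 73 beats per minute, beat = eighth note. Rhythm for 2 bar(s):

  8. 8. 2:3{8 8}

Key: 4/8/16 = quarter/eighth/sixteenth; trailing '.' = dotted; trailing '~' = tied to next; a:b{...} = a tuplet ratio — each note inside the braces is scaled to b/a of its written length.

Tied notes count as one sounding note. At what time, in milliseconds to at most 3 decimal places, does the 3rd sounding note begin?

note 3 onset = 3b = 2465.753ms

1. 0.0ms @ 0 + 1232.877ms (3/2)
2. 1232.877ms @ 3/2 + 1232.877ms (3/2)
3. 2465.753ms @ 3 + 1232.877ms (3/2)
4. 3698.63ms @ 9/2 + 1232.877ms (3/2)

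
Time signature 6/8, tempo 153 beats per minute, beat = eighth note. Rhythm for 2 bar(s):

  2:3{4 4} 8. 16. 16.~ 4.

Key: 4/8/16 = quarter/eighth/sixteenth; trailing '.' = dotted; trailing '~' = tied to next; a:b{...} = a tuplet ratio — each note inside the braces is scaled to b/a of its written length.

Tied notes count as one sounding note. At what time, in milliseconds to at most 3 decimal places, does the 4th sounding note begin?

note 4 onset = 15/2b = 2941.176ms

1. 0.0ms @ 0 + 1176.471ms (3)
2. 1176.471ms @ 3 + 1176.471ms (3)
3. 2352.941ms @ 6 + 588.235ms (3/2)
4. 2941.176ms @ 15/2 + 294.118ms (3/4)
5. 3235.294ms @ 33/4 + 1470.588ms (15/4)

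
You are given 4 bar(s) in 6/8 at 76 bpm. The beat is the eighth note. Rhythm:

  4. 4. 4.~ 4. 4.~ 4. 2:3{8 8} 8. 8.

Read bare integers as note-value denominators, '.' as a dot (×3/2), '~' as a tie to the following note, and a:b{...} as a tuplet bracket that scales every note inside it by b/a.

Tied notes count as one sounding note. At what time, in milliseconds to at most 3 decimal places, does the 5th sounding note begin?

note 5 onset = 18b = 14210.526ms

1. 0.0ms @ 0 + 2368.421ms (3)
2. 2368.421ms @ 3 + 2368.421ms (3)
3. 4736.842ms @ 6 + 4736.842ms (6)
4. 9473.684ms @ 12 + 4736.842ms (6)
5. 14210.526ms @ 18 + 1184.211ms (3/2)
6. 15394.737ms @ 39/2 + 1184.211ms (3/2)
7. 16578.947ms @ 21 + 1184.211ms (3/2)
8. 17763.158ms @ 45/2 + 1184.211ms (3/2)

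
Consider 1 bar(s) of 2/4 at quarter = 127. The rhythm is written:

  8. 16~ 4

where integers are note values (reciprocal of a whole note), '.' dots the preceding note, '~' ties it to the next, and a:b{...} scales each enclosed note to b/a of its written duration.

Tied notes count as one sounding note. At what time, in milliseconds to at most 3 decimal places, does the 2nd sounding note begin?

1. 0.0ms @ 0 + 354.331ms (3/4)
2. 354.331ms @ 3/4 + 590.551ms (5/4)

note 2 onset = 3/4b = 354.331ms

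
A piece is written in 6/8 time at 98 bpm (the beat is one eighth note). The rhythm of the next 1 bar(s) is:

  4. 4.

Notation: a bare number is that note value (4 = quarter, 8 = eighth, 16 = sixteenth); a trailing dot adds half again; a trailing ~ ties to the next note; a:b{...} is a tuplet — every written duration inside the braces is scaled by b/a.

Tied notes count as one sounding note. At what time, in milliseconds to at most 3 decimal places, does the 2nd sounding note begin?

note 2 onset = 3b = 1836.735ms

1. 0.0ms @ 0 + 1836.735ms (3)
2. 1836.735ms @ 3 + 1836.735ms (3)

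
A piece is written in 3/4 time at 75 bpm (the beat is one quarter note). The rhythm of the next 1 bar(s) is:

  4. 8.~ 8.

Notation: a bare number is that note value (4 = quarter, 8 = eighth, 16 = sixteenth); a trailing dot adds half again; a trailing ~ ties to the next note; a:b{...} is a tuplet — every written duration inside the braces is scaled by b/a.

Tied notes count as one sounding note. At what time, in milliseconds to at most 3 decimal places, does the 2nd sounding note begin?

note 2 onset = 3/2b = 1200.0ms

1. 0.0ms @ 0 + 1200.0ms (3/2)
2. 1200.0ms @ 3/2 + 1200.0ms (3/2)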